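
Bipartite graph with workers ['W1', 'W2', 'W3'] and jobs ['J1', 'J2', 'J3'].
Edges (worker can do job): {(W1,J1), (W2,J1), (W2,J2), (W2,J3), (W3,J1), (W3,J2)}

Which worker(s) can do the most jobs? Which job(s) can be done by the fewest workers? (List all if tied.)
Most versatile: W2 (3 jobs); Least covered: J3 (1 workers)

Worker degrees (jobs they can do): W1:1, W2:3, W3:2
Job degrees (workers who can do it): J1:3, J2:2, J3:1

Maximum worker degree is 3, achieved by: W2
Minimum job degree is 1, achieved by: J3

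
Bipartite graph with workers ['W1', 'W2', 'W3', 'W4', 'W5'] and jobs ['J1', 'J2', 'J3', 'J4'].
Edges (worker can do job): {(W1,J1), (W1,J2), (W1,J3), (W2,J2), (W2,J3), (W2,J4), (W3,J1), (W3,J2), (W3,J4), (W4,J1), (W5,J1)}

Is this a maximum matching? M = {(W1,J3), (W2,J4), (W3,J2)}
No, size 3 is not maximum

Proposed matching has size 3.
Maximum matching size for this graph: 4.

This is NOT maximum - can be improved to size 4.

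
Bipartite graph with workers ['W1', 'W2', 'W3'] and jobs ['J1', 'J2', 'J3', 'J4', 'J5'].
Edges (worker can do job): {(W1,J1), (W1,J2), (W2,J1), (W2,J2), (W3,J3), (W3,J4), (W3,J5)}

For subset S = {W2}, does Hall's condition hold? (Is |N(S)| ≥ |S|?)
Yes: |N(S)| = 2, |S| = 1

Subset S = {W2}
Neighbors N(S) = {J1, J2}

|N(S)| = 2, |S| = 1
Hall's condition: |N(S)| ≥ |S| is satisfied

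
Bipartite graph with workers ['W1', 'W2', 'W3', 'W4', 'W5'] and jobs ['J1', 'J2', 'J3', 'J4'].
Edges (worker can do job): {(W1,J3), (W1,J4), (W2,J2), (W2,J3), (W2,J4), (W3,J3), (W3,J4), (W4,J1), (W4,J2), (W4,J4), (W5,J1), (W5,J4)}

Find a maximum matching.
Matching: {(W1,J4), (W3,J3), (W4,J2), (W5,J1)}

Maximum matching (size 4):
  W1 → J4
  W3 → J3
  W4 → J2
  W5 → J1

Each worker is assigned to at most one job, and each job to at most one worker.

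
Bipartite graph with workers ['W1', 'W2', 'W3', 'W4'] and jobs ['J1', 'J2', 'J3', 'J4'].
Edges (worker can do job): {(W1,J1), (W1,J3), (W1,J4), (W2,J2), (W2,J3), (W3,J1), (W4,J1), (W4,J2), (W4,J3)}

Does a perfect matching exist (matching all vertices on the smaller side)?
Yes, perfect matching exists (size 4)

Perfect matching: {(W1,J4), (W2,J3), (W3,J1), (W4,J2)}
All 4 vertices on the smaller side are matched.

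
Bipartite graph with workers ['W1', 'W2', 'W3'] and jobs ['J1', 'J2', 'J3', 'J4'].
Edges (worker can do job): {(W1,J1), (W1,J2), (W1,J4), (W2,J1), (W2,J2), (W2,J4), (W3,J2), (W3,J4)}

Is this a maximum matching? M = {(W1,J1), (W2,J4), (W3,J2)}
Yes, size 3 is maximum

Proposed matching has size 3.
Maximum matching size for this graph: 3.

This is a maximum matching.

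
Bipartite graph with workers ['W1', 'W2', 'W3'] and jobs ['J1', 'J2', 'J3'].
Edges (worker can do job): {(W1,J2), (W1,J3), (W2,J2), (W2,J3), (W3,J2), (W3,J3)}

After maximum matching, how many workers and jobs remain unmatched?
Unmatched: 1 workers, 1 jobs

Maximum matching size: 2
Workers: 3 total, 2 matched, 1 unmatched
Jobs: 3 total, 2 matched, 1 unmatched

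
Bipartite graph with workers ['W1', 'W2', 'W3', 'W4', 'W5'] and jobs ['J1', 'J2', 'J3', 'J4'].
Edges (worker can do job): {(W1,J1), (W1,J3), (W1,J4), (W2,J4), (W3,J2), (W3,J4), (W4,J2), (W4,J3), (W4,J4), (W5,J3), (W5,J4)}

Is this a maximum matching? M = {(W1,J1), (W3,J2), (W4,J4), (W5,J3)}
Yes, size 4 is maximum

Proposed matching has size 4.
Maximum matching size for this graph: 4.

This is a maximum matching.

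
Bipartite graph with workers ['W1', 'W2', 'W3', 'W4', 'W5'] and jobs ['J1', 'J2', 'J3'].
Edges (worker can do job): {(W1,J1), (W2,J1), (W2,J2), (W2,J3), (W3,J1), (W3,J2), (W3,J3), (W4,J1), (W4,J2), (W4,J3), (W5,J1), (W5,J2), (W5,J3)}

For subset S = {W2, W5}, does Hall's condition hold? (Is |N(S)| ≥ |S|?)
Yes: |N(S)| = 3, |S| = 2

Subset S = {W2, W5}
Neighbors N(S) = {J1, J2, J3}

|N(S)| = 3, |S| = 2
Hall's condition: |N(S)| ≥ |S| is satisfied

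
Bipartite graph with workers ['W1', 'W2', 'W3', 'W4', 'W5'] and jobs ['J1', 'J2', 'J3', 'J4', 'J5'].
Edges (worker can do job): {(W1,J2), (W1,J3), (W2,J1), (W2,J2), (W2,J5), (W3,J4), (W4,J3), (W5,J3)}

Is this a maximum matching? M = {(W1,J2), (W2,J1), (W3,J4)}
No, size 3 is not maximum

Proposed matching has size 3.
Maximum matching size for this graph: 4.

This is NOT maximum - can be improved to size 4.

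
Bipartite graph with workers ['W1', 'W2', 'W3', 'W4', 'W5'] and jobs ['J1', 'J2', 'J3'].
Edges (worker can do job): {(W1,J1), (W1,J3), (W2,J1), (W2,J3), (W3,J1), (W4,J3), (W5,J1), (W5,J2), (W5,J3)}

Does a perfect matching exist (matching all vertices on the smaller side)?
Yes, perfect matching exists (size 3)

Perfect matching: {(W3,J1), (W4,J3), (W5,J2)}
All 3 vertices on the smaller side are matched.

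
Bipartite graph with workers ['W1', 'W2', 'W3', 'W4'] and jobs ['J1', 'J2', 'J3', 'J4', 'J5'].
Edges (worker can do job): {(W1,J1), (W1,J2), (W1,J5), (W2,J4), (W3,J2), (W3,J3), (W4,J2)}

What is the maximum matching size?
Maximum matching size = 4

Maximum matching: {(W1,J1), (W2,J4), (W3,J3), (W4,J2)}
Size: 4

This assigns 4 workers to 4 distinct jobs.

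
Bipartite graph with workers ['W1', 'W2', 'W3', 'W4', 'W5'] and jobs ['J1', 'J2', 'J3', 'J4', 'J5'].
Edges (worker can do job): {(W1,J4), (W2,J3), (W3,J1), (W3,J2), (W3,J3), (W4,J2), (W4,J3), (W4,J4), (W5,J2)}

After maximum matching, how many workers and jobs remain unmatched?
Unmatched: 1 workers, 1 jobs

Maximum matching size: 4
Workers: 5 total, 4 matched, 1 unmatched
Jobs: 5 total, 4 matched, 1 unmatched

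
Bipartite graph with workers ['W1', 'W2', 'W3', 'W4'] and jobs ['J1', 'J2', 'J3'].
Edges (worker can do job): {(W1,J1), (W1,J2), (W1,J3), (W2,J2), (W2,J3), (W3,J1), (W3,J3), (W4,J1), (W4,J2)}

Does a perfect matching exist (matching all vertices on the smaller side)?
Yes, perfect matching exists (size 3)

Perfect matching: {(W1,J1), (W3,J3), (W4,J2)}
All 3 vertices on the smaller side are matched.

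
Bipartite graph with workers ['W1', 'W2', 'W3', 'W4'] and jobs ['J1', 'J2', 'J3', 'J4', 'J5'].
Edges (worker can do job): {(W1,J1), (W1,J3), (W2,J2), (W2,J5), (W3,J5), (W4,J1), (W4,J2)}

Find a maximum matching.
Matching: {(W1,J3), (W2,J2), (W3,J5), (W4,J1)}

Maximum matching (size 4):
  W1 → J3
  W2 → J2
  W3 → J5
  W4 → J1

Each worker is assigned to at most one job, and each job to at most one worker.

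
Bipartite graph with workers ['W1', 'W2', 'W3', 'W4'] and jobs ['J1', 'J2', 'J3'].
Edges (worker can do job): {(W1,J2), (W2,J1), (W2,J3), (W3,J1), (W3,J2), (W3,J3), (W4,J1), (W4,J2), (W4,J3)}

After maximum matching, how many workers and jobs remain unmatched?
Unmatched: 1 workers, 0 jobs

Maximum matching size: 3
Workers: 4 total, 3 matched, 1 unmatched
Jobs: 3 total, 3 matched, 0 unmatched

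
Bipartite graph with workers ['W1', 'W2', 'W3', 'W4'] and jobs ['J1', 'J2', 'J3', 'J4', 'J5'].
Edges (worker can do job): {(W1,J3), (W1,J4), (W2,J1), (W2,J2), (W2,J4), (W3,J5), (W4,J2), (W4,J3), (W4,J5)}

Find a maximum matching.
Matching: {(W1,J4), (W2,J1), (W3,J5), (W4,J2)}

Maximum matching (size 4):
  W1 → J4
  W2 → J1
  W3 → J5
  W4 → J2

Each worker is assigned to at most one job, and each job to at most one worker.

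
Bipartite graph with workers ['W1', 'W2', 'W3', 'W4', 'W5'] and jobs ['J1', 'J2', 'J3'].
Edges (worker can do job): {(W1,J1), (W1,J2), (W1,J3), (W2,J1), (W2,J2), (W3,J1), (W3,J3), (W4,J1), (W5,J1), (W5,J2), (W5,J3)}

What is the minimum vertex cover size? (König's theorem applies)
Minimum vertex cover size = 3

By König's theorem: in bipartite graphs,
min vertex cover = max matching = 3

Maximum matching has size 3, so minimum vertex cover also has size 3.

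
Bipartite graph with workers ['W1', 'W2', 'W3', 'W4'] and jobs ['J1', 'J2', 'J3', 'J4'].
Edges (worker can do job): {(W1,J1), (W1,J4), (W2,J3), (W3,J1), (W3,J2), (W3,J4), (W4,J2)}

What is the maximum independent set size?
Maximum independent set = 4

By König's theorem:
- Min vertex cover = Max matching = 4
- Max independent set = Total vertices - Min vertex cover
- Max independent set = 8 - 4 = 4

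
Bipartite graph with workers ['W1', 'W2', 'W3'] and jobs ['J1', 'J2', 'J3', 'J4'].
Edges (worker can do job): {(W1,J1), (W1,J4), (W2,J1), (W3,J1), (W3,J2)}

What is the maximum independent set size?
Maximum independent set = 4

By König's theorem:
- Min vertex cover = Max matching = 3
- Max independent set = Total vertices - Min vertex cover
- Max independent set = 7 - 3 = 4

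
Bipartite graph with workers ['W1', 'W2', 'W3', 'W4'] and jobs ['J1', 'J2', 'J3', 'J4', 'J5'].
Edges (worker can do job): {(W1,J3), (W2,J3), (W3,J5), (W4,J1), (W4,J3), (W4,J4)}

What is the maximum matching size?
Maximum matching size = 3

Maximum matching: {(W1,J3), (W3,J5), (W4,J1)}
Size: 3

This assigns 3 workers to 3 distinct jobs.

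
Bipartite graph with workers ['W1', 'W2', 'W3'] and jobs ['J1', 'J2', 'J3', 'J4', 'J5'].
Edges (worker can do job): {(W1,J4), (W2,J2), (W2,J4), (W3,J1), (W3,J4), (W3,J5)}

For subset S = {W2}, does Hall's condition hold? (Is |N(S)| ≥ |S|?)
Yes: |N(S)| = 2, |S| = 1

Subset S = {W2}
Neighbors N(S) = {J2, J4}

|N(S)| = 2, |S| = 1
Hall's condition: |N(S)| ≥ |S| is satisfied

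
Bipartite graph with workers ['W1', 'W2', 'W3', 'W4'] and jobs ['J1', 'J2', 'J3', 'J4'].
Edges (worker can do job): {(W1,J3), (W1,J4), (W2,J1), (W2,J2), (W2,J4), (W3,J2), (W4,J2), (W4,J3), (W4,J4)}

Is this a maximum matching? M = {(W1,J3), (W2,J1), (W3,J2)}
No, size 3 is not maximum

Proposed matching has size 3.
Maximum matching size for this graph: 4.

This is NOT maximum - can be improved to size 4.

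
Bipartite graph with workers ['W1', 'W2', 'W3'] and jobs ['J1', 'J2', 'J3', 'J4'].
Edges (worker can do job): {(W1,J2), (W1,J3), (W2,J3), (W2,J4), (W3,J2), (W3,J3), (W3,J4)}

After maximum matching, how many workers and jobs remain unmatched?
Unmatched: 0 workers, 1 jobs

Maximum matching size: 3
Workers: 3 total, 3 matched, 0 unmatched
Jobs: 4 total, 3 matched, 1 unmatched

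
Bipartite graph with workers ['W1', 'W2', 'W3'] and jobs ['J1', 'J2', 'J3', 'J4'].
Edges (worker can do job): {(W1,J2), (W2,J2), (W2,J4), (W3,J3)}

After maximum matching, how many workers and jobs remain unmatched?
Unmatched: 0 workers, 1 jobs

Maximum matching size: 3
Workers: 3 total, 3 matched, 0 unmatched
Jobs: 4 total, 3 matched, 1 unmatched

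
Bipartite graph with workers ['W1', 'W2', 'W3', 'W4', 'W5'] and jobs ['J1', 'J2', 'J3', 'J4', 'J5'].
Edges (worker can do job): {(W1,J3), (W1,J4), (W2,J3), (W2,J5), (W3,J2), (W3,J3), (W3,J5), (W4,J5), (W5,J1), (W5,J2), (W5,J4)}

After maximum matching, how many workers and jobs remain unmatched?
Unmatched: 0 workers, 0 jobs

Maximum matching size: 5
Workers: 5 total, 5 matched, 0 unmatched
Jobs: 5 total, 5 matched, 0 unmatched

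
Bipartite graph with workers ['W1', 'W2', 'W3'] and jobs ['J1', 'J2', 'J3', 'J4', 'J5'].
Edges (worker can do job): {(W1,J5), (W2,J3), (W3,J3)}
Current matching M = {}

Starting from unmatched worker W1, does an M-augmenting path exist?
Yes: W1 → J5

An M-augmenting path alternates non-matching / matching edges, starting and ending at unmatched vertices.
Path: W1 → J5
(J5 is unmatched in M, so the path is augmenting.)
Flipping edges along this path would increase |M| from 0 to 1.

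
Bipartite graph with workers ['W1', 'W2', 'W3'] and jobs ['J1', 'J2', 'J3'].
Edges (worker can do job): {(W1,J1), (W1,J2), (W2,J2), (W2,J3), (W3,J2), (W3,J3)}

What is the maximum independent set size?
Maximum independent set = 3

By König's theorem:
- Min vertex cover = Max matching = 3
- Max independent set = Total vertices - Min vertex cover
- Max independent set = 6 - 3 = 3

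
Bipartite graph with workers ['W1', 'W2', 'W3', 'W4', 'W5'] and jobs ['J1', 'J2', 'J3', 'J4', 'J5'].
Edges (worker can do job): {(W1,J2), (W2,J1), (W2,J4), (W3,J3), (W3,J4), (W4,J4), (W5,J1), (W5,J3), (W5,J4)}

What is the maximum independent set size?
Maximum independent set = 6

By König's theorem:
- Min vertex cover = Max matching = 4
- Max independent set = Total vertices - Min vertex cover
- Max independent set = 10 - 4 = 6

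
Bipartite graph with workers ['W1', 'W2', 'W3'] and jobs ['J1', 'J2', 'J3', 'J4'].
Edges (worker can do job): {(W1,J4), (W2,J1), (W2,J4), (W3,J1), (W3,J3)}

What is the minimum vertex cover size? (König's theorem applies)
Minimum vertex cover size = 3

By König's theorem: in bipartite graphs,
min vertex cover = max matching = 3

Maximum matching has size 3, so minimum vertex cover also has size 3.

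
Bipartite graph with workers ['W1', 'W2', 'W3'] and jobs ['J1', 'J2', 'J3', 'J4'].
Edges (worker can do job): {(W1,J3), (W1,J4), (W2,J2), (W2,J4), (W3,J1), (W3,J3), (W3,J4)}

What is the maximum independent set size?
Maximum independent set = 4

By König's theorem:
- Min vertex cover = Max matching = 3
- Max independent set = Total vertices - Min vertex cover
- Max independent set = 7 - 3 = 4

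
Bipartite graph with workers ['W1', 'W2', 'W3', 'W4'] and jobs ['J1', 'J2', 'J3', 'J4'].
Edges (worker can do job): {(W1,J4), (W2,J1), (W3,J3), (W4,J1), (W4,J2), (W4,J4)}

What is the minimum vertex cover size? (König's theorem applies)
Minimum vertex cover size = 4

By König's theorem: in bipartite graphs,
min vertex cover = max matching = 4

Maximum matching has size 4, so minimum vertex cover also has size 4.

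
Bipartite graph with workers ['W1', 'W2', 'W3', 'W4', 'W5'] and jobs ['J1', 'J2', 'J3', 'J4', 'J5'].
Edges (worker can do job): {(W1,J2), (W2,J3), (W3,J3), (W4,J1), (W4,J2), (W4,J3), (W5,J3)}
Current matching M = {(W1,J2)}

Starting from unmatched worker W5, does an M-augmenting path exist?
Yes: W5 → J3

An M-augmenting path alternates non-matching / matching edges, starting and ending at unmatched vertices.
Path: W5 → J3
(J3 is unmatched in M, so the path is augmenting.)
Flipping edges along this path would increase |M| from 1 to 2.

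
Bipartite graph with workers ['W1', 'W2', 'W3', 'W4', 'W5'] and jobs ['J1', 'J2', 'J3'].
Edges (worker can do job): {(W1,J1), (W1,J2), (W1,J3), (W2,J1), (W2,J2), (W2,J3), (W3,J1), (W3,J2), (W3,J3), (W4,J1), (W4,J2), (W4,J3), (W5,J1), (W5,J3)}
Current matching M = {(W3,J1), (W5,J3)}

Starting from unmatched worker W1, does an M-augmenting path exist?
Yes: W1 → J1 → W3 → J2

An M-augmenting path alternates non-matching / matching edges, starting and ending at unmatched vertices.
Path: W1 → J1 → W3 → J2
(J2 is unmatched in M, so the path is augmenting.)
Flipping edges along this path would increase |M| from 2 to 3.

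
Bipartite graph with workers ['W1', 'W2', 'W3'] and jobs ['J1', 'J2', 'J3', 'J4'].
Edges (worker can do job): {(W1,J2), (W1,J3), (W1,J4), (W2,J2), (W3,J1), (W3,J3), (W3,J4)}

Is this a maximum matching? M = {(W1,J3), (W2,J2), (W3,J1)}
Yes, size 3 is maximum

Proposed matching has size 3.
Maximum matching size for this graph: 3.

This is a maximum matching.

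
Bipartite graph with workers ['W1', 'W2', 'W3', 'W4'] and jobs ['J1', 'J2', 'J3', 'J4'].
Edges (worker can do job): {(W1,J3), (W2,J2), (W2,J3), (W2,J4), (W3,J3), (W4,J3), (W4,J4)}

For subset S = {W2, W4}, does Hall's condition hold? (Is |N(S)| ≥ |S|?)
Yes: |N(S)| = 3, |S| = 2

Subset S = {W2, W4}
Neighbors N(S) = {J2, J3, J4}

|N(S)| = 3, |S| = 2
Hall's condition: |N(S)| ≥ |S| is satisfied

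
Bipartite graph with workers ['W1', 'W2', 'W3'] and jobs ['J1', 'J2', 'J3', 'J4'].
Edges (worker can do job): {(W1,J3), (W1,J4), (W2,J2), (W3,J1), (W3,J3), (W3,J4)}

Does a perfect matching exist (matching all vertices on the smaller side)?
Yes, perfect matching exists (size 3)

Perfect matching: {(W1,J4), (W2,J2), (W3,J1)}
All 3 vertices on the smaller side are matched.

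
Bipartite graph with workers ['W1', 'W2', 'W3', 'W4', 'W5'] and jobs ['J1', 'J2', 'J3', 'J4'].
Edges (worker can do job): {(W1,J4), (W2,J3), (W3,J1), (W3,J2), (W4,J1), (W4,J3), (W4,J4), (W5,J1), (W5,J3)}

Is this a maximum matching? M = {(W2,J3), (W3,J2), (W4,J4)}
No, size 3 is not maximum

Proposed matching has size 3.
Maximum matching size for this graph: 4.

This is NOT maximum - can be improved to size 4.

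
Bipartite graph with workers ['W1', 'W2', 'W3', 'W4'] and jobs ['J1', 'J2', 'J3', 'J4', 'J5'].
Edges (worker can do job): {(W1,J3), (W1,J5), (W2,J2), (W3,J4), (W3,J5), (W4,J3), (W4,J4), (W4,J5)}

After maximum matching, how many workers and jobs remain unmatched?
Unmatched: 0 workers, 1 jobs

Maximum matching size: 4
Workers: 4 total, 4 matched, 0 unmatched
Jobs: 5 total, 4 matched, 1 unmatched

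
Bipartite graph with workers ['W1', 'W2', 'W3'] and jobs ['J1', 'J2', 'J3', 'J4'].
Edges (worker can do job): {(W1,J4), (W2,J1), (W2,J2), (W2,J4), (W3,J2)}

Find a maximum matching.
Matching: {(W1,J4), (W2,J1), (W3,J2)}

Maximum matching (size 3):
  W1 → J4
  W2 → J1
  W3 → J2

Each worker is assigned to at most one job, and each job to at most one worker.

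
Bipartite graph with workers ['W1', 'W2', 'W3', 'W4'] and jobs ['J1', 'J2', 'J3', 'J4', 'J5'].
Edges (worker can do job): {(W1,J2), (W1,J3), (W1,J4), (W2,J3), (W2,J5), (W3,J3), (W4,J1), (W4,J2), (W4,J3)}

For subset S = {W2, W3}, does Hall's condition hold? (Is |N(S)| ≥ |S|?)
Yes: |N(S)| = 2, |S| = 2

Subset S = {W2, W3}
Neighbors N(S) = {J3, J5}

|N(S)| = 2, |S| = 2
Hall's condition: |N(S)| ≥ |S| is satisfied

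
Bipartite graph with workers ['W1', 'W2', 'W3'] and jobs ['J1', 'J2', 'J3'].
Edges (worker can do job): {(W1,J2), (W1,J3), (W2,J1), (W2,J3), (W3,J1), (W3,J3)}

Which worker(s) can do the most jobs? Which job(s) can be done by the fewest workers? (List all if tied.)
Most versatile: W1, W2, W3 (2 jobs); Least covered: J2 (1 workers)

Worker degrees (jobs they can do): W1:2, W2:2, W3:2
Job degrees (workers who can do it): J1:2, J2:1, J3:3

Maximum worker degree is 2, achieved by: W1, W2, W3
Minimum job degree is 1, achieved by: J2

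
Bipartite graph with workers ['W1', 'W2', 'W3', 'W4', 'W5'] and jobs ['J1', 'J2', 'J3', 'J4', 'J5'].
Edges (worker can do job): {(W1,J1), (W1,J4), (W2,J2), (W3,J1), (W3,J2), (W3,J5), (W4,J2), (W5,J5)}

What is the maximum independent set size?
Maximum independent set = 6

By König's theorem:
- Min vertex cover = Max matching = 4
- Max independent set = Total vertices - Min vertex cover
- Max independent set = 10 - 4 = 6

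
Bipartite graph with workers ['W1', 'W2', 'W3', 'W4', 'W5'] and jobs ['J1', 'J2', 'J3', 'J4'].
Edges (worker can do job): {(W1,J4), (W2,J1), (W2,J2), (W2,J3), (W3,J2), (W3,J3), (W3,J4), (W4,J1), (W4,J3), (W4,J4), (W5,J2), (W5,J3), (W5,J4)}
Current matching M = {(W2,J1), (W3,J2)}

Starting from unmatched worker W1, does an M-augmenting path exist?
Yes: W1 → J4

An M-augmenting path alternates non-matching / matching edges, starting and ending at unmatched vertices.
Path: W1 → J4
(J4 is unmatched in M, so the path is augmenting.)
Flipping edges along this path would increase |M| from 2 to 3.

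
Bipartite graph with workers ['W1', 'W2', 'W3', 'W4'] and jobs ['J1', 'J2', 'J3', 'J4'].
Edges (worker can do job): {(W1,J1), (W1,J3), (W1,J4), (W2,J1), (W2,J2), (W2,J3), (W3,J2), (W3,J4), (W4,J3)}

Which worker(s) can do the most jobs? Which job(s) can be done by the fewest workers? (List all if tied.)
Most versatile: W1, W2 (3 jobs); Least covered: J1, J2, J4 (2 workers)

Worker degrees (jobs they can do): W1:3, W2:3, W3:2, W4:1
Job degrees (workers who can do it): J1:2, J2:2, J3:3, J4:2

Maximum worker degree is 3, achieved by: W1, W2
Minimum job degree is 2, achieved by: J1, J2, J4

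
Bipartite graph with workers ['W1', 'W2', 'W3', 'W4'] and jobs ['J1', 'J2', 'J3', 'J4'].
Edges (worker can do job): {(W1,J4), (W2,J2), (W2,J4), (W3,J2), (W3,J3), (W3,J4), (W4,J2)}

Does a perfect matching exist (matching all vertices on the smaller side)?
No, maximum matching has size 3 < 4

Maximum matching has size 3, need 4 for perfect matching.
Unmatched workers: ['W2']
Unmatched jobs: ['J1']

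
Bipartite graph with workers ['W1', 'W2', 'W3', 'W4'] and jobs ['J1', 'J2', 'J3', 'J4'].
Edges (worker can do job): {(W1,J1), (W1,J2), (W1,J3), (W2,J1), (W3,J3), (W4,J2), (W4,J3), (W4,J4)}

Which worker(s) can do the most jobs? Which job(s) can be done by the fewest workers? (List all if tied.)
Most versatile: W1, W4 (3 jobs); Least covered: J4 (1 workers)

Worker degrees (jobs they can do): W1:3, W2:1, W3:1, W4:3
Job degrees (workers who can do it): J1:2, J2:2, J3:3, J4:1

Maximum worker degree is 3, achieved by: W1, W4
Minimum job degree is 1, achieved by: J4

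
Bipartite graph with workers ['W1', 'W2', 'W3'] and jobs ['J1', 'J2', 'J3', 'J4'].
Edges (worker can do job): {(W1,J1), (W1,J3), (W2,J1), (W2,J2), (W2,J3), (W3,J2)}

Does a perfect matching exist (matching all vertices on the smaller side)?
Yes, perfect matching exists (size 3)

Perfect matching: {(W1,J1), (W2,J3), (W3,J2)}
All 3 vertices on the smaller side are matched.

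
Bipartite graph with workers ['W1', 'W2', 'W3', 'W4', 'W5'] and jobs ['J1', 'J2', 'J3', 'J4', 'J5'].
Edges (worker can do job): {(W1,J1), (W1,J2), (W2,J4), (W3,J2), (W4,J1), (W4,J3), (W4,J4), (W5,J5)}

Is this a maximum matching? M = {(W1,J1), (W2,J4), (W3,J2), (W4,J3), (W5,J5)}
Yes, size 5 is maximum

Proposed matching has size 5.
Maximum matching size for this graph: 5.

This is a maximum matching.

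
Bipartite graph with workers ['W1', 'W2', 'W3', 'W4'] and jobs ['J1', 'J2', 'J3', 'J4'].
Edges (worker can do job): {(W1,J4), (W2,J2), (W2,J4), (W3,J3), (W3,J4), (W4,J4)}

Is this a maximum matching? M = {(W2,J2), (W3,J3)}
No, size 2 is not maximum

Proposed matching has size 2.
Maximum matching size for this graph: 3.

This is NOT maximum - can be improved to size 3.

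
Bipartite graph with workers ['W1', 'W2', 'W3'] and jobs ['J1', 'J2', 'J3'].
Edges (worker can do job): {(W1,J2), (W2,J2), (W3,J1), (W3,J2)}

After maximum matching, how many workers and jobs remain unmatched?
Unmatched: 1 workers, 1 jobs

Maximum matching size: 2
Workers: 3 total, 2 matched, 1 unmatched
Jobs: 3 total, 2 matched, 1 unmatched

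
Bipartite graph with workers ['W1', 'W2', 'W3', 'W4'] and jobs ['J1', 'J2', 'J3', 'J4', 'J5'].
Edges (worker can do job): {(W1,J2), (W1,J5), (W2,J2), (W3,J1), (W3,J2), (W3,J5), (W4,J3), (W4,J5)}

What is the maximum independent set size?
Maximum independent set = 5

By König's theorem:
- Min vertex cover = Max matching = 4
- Max independent set = Total vertices - Min vertex cover
- Max independent set = 9 - 4 = 5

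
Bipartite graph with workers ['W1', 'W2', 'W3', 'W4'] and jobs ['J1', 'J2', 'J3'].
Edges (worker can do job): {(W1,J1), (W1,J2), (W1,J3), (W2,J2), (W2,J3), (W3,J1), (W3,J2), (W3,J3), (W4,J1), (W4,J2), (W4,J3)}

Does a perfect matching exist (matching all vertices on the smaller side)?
Yes, perfect matching exists (size 3)

Perfect matching: {(W1,J1), (W3,J3), (W4,J2)}
All 3 vertices on the smaller side are matched.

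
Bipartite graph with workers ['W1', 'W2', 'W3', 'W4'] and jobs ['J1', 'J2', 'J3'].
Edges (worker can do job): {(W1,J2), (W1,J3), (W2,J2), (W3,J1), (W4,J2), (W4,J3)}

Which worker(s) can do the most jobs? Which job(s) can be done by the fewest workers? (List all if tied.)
Most versatile: W1, W4 (2 jobs); Least covered: J1 (1 workers)

Worker degrees (jobs they can do): W1:2, W2:1, W3:1, W4:2
Job degrees (workers who can do it): J1:1, J2:3, J3:2

Maximum worker degree is 2, achieved by: W1, W4
Minimum job degree is 1, achieved by: J1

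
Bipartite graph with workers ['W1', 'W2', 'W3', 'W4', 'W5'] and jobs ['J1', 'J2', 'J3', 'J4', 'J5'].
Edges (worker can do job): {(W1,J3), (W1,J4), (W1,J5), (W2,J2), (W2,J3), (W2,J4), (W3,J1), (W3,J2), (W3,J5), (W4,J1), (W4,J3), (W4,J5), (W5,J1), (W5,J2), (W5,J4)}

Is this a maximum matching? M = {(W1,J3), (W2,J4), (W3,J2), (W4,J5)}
No, size 4 is not maximum

Proposed matching has size 4.
Maximum matching size for this graph: 5.

This is NOT maximum - can be improved to size 5.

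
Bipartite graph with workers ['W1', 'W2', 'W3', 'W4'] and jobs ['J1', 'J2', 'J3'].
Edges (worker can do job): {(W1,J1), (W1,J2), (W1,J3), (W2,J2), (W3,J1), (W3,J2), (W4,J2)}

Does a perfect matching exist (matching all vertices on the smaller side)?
Yes, perfect matching exists (size 3)

Perfect matching: {(W1,J3), (W3,J1), (W4,J2)}
All 3 vertices on the smaller side are matched.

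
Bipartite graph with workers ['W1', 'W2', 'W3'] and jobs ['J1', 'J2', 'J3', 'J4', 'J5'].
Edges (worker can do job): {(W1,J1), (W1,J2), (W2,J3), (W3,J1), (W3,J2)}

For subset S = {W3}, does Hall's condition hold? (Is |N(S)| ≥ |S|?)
Yes: |N(S)| = 2, |S| = 1

Subset S = {W3}
Neighbors N(S) = {J1, J2}

|N(S)| = 2, |S| = 1
Hall's condition: |N(S)| ≥ |S| is satisfied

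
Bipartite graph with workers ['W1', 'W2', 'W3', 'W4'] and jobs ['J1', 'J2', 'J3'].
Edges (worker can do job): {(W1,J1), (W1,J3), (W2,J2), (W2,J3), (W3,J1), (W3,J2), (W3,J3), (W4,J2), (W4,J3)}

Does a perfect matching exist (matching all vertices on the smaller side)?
Yes, perfect matching exists (size 3)

Perfect matching: {(W1,J1), (W3,J2), (W4,J3)}
All 3 vertices on the smaller side are matched.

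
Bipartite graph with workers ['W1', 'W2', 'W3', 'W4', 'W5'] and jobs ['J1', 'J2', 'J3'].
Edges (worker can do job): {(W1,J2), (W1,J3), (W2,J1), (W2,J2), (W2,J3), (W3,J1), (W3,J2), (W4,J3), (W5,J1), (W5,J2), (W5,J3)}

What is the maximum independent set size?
Maximum independent set = 5

By König's theorem:
- Min vertex cover = Max matching = 3
- Max independent set = Total vertices - Min vertex cover
- Max independent set = 8 - 3 = 5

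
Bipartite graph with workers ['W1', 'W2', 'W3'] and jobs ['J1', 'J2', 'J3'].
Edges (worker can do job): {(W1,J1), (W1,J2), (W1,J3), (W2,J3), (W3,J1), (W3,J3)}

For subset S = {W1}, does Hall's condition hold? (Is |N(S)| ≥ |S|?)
Yes: |N(S)| = 3, |S| = 1

Subset S = {W1}
Neighbors N(S) = {J1, J2, J3}

|N(S)| = 3, |S| = 1
Hall's condition: |N(S)| ≥ |S| is satisfied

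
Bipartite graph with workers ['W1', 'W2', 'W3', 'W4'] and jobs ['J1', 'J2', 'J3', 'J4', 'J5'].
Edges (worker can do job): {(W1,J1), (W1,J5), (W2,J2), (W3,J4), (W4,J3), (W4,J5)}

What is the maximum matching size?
Maximum matching size = 4

Maximum matching: {(W1,J1), (W2,J2), (W3,J4), (W4,J3)}
Size: 4

This assigns 4 workers to 4 distinct jobs.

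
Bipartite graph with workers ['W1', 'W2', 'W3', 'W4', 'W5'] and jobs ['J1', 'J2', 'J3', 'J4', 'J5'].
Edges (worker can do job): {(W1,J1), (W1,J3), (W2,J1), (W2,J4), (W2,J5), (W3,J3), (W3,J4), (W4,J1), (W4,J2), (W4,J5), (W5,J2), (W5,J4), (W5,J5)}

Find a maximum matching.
Matching: {(W1,J3), (W2,J5), (W3,J4), (W4,J1), (W5,J2)}

Maximum matching (size 5):
  W1 → J3
  W2 → J5
  W3 → J4
  W4 → J1
  W5 → J2

Each worker is assigned to at most one job, and each job to at most one worker.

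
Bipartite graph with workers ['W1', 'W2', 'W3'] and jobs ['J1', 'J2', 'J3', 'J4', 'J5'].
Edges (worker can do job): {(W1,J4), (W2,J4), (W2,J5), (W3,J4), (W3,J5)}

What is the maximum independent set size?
Maximum independent set = 6

By König's theorem:
- Min vertex cover = Max matching = 2
- Max independent set = Total vertices - Min vertex cover
- Max independent set = 8 - 2 = 6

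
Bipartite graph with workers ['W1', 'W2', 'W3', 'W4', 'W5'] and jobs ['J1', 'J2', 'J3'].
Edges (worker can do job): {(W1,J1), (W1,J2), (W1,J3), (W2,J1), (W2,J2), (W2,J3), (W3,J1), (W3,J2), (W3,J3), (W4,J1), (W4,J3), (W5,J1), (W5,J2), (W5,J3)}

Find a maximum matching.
Matching: {(W3,J2), (W4,J3), (W5,J1)}

Maximum matching (size 3):
  W3 → J2
  W4 → J3
  W5 → J1

Each worker is assigned to at most one job, and each job to at most one worker.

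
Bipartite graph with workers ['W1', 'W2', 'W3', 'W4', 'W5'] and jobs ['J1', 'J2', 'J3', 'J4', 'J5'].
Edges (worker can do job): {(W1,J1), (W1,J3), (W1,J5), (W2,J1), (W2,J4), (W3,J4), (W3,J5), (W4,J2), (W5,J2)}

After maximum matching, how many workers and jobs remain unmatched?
Unmatched: 1 workers, 1 jobs

Maximum matching size: 4
Workers: 5 total, 4 matched, 1 unmatched
Jobs: 5 total, 4 matched, 1 unmatched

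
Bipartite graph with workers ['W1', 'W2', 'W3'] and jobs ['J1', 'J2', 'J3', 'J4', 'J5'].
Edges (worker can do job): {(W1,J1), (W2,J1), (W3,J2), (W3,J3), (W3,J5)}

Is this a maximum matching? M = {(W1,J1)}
No, size 1 is not maximum

Proposed matching has size 1.
Maximum matching size for this graph: 2.

This is NOT maximum - can be improved to size 2.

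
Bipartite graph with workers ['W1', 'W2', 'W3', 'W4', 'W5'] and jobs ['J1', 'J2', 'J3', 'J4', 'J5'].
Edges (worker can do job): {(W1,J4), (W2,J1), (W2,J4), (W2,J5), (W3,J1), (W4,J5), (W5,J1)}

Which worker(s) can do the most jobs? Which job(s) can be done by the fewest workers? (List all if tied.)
Most versatile: W2 (3 jobs); Least covered: J2, J3 (0 workers)

Worker degrees (jobs they can do): W1:1, W2:3, W3:1, W4:1, W5:1
Job degrees (workers who can do it): J1:3, J2:0, J3:0, J4:2, J5:2

Maximum worker degree is 3, achieved by: W2
Minimum job degree is 0, achieved by: J2, J3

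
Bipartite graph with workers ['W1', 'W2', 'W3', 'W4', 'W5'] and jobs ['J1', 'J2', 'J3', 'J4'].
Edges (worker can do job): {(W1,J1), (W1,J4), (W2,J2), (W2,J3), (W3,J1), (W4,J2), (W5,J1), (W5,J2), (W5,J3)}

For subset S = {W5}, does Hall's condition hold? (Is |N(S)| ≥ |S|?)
Yes: |N(S)| = 3, |S| = 1

Subset S = {W5}
Neighbors N(S) = {J1, J2, J3}

|N(S)| = 3, |S| = 1
Hall's condition: |N(S)| ≥ |S| is satisfied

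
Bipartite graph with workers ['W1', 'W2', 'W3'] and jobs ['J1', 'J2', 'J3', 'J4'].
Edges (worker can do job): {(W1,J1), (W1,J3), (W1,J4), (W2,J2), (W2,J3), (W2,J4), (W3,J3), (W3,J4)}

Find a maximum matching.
Matching: {(W1,J3), (W2,J2), (W3,J4)}

Maximum matching (size 3):
  W1 → J3
  W2 → J2
  W3 → J4

Each worker is assigned to at most one job, and each job to at most one worker.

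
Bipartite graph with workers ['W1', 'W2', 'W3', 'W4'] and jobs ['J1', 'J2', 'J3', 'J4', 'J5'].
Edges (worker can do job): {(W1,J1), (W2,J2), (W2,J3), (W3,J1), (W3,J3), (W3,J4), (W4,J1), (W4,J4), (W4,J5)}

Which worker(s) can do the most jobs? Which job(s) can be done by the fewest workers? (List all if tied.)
Most versatile: W3, W4 (3 jobs); Least covered: J2, J5 (1 workers)

Worker degrees (jobs they can do): W1:1, W2:2, W3:3, W4:3
Job degrees (workers who can do it): J1:3, J2:1, J3:2, J4:2, J5:1

Maximum worker degree is 3, achieved by: W3, W4
Minimum job degree is 1, achieved by: J2, J5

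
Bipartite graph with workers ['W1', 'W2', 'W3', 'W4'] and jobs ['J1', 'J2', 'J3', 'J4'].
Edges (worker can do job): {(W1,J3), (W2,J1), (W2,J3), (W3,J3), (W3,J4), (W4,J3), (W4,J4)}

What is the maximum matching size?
Maximum matching size = 3

Maximum matching: {(W2,J1), (W3,J3), (W4,J4)}
Size: 3

This assigns 3 workers to 3 distinct jobs.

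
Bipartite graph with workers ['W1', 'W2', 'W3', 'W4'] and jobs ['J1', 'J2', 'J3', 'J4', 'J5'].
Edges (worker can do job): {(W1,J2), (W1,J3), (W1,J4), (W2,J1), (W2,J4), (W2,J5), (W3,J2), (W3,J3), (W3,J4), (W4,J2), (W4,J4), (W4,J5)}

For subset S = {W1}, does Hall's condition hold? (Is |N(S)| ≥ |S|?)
Yes: |N(S)| = 3, |S| = 1

Subset S = {W1}
Neighbors N(S) = {J2, J3, J4}

|N(S)| = 3, |S| = 1
Hall's condition: |N(S)| ≥ |S| is satisfied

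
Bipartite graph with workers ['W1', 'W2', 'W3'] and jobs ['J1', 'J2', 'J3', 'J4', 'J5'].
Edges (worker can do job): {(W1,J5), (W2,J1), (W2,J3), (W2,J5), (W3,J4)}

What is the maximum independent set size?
Maximum independent set = 5

By König's theorem:
- Min vertex cover = Max matching = 3
- Max independent set = Total vertices - Min vertex cover
- Max independent set = 8 - 3 = 5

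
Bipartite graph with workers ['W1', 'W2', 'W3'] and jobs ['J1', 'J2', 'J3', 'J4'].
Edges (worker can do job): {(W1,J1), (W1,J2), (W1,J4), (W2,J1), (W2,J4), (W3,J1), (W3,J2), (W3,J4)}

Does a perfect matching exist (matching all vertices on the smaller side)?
Yes, perfect matching exists (size 3)

Perfect matching: {(W1,J2), (W2,J4), (W3,J1)}
All 3 vertices on the smaller side are matched.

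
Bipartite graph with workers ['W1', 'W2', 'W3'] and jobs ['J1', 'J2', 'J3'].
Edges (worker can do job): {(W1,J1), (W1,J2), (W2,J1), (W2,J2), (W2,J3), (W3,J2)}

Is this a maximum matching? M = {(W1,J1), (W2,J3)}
No, size 2 is not maximum

Proposed matching has size 2.
Maximum matching size for this graph: 3.

This is NOT maximum - can be improved to size 3.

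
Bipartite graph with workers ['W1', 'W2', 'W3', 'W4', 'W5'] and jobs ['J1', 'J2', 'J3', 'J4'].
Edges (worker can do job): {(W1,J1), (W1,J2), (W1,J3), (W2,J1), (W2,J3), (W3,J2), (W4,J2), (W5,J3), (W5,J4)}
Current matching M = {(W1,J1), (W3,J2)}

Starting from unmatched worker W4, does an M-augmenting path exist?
No augmenting path from W4

Alternating search from W4 reaches jobs: {J2}.
Every reachable job is already matched in M, and following those matched edges back to workers exposes no further unvisited jobs.
No M-augmenting path from W4 exists.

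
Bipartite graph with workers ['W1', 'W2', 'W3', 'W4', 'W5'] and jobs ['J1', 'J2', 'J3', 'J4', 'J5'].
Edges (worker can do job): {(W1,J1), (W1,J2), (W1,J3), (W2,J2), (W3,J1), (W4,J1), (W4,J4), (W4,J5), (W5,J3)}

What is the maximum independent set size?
Maximum independent set = 6

By König's theorem:
- Min vertex cover = Max matching = 4
- Max independent set = Total vertices - Min vertex cover
- Max independent set = 10 - 4 = 6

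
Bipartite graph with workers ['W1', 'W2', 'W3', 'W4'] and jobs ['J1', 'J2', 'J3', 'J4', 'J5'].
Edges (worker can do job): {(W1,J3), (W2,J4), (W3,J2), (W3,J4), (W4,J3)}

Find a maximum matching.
Matching: {(W2,J4), (W3,J2), (W4,J3)}

Maximum matching (size 3):
  W2 → J4
  W3 → J2
  W4 → J3

Each worker is assigned to at most one job, and each job to at most one worker.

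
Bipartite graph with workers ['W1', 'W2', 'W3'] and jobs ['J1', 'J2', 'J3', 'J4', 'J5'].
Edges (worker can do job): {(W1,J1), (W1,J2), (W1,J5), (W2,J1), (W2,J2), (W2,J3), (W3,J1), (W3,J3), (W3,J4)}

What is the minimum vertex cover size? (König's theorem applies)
Minimum vertex cover size = 3

By König's theorem: in bipartite graphs,
min vertex cover = max matching = 3

Maximum matching has size 3, so minimum vertex cover also has size 3.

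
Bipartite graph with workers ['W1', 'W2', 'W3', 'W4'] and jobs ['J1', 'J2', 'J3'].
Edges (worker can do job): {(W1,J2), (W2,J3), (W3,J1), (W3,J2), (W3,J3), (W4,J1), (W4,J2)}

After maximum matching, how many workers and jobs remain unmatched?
Unmatched: 1 workers, 0 jobs

Maximum matching size: 3
Workers: 4 total, 3 matched, 1 unmatched
Jobs: 3 total, 3 matched, 0 unmatched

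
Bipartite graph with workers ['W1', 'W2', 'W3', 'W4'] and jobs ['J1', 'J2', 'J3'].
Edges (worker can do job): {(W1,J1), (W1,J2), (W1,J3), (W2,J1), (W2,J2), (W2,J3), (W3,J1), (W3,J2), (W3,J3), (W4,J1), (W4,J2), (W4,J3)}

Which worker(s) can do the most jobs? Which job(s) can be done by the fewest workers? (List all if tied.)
Most versatile: W1, W2, W3, W4 (3 jobs); Least covered: J1, J2, J3 (4 workers)

Worker degrees (jobs they can do): W1:3, W2:3, W3:3, W4:3
Job degrees (workers who can do it): J1:4, J2:4, J3:4

Maximum worker degree is 3, achieved by: W1, W2, W3, W4
Minimum job degree is 4, achieved by: J1, J2, J3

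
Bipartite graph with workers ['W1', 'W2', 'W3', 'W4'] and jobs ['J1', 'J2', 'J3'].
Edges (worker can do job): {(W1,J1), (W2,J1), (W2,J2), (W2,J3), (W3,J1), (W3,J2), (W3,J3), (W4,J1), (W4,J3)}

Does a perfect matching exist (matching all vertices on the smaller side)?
Yes, perfect matching exists (size 3)

Perfect matching: {(W1,J1), (W3,J2), (W4,J3)}
All 3 vertices on the smaller side are matched.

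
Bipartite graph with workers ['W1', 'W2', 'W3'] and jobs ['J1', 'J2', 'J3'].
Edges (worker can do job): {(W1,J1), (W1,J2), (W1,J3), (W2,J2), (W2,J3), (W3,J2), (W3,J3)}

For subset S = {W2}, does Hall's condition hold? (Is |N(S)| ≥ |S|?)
Yes: |N(S)| = 2, |S| = 1

Subset S = {W2}
Neighbors N(S) = {J2, J3}

|N(S)| = 2, |S| = 1
Hall's condition: |N(S)| ≥ |S| is satisfied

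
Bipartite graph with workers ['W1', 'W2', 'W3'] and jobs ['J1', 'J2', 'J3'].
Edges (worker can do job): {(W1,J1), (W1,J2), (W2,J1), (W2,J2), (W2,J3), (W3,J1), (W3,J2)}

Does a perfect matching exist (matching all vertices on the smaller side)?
Yes, perfect matching exists (size 3)

Perfect matching: {(W1,J1), (W2,J3), (W3,J2)}
All 3 vertices on the smaller side are matched.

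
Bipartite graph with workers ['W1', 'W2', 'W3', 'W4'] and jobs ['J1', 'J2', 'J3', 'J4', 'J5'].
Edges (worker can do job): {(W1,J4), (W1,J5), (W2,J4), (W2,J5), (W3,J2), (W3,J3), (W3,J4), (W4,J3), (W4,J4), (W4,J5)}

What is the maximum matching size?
Maximum matching size = 4

Maximum matching: {(W1,J4), (W2,J5), (W3,J2), (W4,J3)}
Size: 4

This assigns 4 workers to 4 distinct jobs.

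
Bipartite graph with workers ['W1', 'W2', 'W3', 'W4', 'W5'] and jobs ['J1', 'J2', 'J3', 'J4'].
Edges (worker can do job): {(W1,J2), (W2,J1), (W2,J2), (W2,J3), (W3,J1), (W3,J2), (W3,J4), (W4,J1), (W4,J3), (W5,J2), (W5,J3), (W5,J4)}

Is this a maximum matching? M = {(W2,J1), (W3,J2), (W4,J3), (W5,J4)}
Yes, size 4 is maximum

Proposed matching has size 4.
Maximum matching size for this graph: 4.

This is a maximum matching.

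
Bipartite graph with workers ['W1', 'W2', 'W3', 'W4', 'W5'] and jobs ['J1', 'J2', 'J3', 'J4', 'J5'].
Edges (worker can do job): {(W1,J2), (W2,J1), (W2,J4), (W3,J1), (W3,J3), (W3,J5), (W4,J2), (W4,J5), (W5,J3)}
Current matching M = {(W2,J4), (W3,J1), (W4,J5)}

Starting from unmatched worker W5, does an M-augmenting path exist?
Yes: W5 → J3

An M-augmenting path alternates non-matching / matching edges, starting and ending at unmatched vertices.
Path: W5 → J3
(J3 is unmatched in M, so the path is augmenting.)
Flipping edges along this path would increase |M| from 3 to 4.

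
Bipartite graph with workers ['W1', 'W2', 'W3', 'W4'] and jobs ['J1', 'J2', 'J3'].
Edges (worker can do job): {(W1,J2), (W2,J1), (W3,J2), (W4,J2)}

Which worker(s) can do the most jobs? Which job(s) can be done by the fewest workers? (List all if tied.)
Most versatile: W1, W2, W3, W4 (1 jobs); Least covered: J3 (0 workers)

Worker degrees (jobs they can do): W1:1, W2:1, W3:1, W4:1
Job degrees (workers who can do it): J1:1, J2:3, J3:0

Maximum worker degree is 1, achieved by: W1, W2, W3, W4
Minimum job degree is 0, achieved by: J3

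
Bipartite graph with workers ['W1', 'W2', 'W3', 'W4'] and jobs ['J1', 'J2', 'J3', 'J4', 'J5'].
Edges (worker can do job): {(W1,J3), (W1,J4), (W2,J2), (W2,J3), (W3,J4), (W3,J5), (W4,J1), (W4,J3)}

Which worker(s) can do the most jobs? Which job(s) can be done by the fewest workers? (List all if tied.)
Most versatile: W1, W2, W3, W4 (2 jobs); Least covered: J1, J2, J5 (1 workers)

Worker degrees (jobs they can do): W1:2, W2:2, W3:2, W4:2
Job degrees (workers who can do it): J1:1, J2:1, J3:3, J4:2, J5:1

Maximum worker degree is 2, achieved by: W1, W2, W3, W4
Minimum job degree is 1, achieved by: J1, J2, J5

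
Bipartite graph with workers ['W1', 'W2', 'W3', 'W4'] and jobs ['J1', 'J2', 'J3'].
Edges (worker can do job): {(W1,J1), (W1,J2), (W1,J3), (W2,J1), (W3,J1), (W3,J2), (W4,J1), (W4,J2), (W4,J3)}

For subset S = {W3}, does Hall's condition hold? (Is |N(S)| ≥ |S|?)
Yes: |N(S)| = 2, |S| = 1

Subset S = {W3}
Neighbors N(S) = {J1, J2}

|N(S)| = 2, |S| = 1
Hall's condition: |N(S)| ≥ |S| is satisfied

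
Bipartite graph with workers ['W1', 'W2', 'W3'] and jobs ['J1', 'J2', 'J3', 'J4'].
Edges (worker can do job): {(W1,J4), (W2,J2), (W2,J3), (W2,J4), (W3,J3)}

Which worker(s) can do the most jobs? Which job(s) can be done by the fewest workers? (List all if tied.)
Most versatile: W2 (3 jobs); Least covered: J1 (0 workers)

Worker degrees (jobs they can do): W1:1, W2:3, W3:1
Job degrees (workers who can do it): J1:0, J2:1, J3:2, J4:2

Maximum worker degree is 3, achieved by: W2
Minimum job degree is 0, achieved by: J1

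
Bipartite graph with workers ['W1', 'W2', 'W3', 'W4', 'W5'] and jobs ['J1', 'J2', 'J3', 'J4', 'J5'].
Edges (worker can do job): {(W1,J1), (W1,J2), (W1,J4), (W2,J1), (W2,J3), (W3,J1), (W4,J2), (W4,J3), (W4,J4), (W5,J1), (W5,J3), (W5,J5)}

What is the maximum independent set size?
Maximum independent set = 5

By König's theorem:
- Min vertex cover = Max matching = 5
- Max independent set = Total vertices - Min vertex cover
- Max independent set = 10 - 5 = 5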